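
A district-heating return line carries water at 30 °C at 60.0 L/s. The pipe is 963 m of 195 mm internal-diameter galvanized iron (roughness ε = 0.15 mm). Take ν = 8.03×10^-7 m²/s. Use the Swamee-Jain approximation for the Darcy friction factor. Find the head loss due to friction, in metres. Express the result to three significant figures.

V = 4Q/(πD²) = 4·0.0600/(π·0.195²) = 2.009 m/s
Re = VD/ν = 2.009·0.195/8.03×10^-7 = 4.88×10^5 → turbulent
ε/D = 0.15/195 = 7.69×10^-4
Swamee-Jain: f = 0.01930
h_f = f(L/D)V²/(2g) = 0.01930·(963/0.195)·2.009²/(2·9.81) = 19.60 m

h_f ≈ 19.6 m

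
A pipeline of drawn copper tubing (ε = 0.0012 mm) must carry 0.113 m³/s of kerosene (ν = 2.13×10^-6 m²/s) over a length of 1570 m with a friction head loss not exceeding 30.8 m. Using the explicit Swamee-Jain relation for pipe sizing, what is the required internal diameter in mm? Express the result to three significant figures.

D ≈ 243 mm

Swamee-Jain (Type III): D = 0.66·[ε^1.25·(LQ²/(gh_f))^4.75 + ν·Q^9.4·(L/(gh_f))^5.2]^0.04
LQ²/(gh_f) = 0.06635; L/(gh_f) = 5.196
Term 1 = ε^1.25·(…)^4.75 = 1.01×10^-13; Term 2 = ν·Q^9.4·(…)^5.2 = 1.41×10^-11
D = 0.66·(1.01×10^-13 + 1.41×10^-11)^0.04 = 0.2430 m = 243 mm
Check: V = 2.44 m/s, Re = 2.78×10^5, f = 0.01464, h_f = 28.6 m ≈ 30.8 m ✓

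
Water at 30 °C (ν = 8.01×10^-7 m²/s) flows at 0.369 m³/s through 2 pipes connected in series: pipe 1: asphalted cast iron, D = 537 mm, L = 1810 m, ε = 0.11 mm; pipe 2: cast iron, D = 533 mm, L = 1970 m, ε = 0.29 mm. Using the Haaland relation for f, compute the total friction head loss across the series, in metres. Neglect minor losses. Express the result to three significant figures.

Pipe 1: V = 1.629 m/s, Re = 1.09×10^6, ε/D = 2.05×10^-4, f = 0.01459, h_1 = f(L/D)V²/2g = 6.653 m
Pipe 2: V = 1.654 m/s, Re = 1.10×10^6, ε/D = 5.44×10^-4, f = 0.01743, h_2 = f(L/D)V²/2g = 8.982 m
Series → Q common, losses add: H = Σh = 15.63 m

H ≈ 15.6 m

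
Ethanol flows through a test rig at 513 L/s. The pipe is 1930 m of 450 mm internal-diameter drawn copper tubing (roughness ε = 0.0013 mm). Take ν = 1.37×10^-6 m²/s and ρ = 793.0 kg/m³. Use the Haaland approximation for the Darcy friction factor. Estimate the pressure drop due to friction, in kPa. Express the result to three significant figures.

Δp ≈ 204 kPa

V = 4Q/(πD²) = 4·0.513/(π·0.450²) = 3.226 m/s
Re = VD/ν = 3.226·0.450/1.37×10^-6 = 1.06×10^6 → turbulent
ε/D = 0.0013/450 = 2.89×10^-6
Haaland: f = 0.01152
h_f = f(L/D)V²/(2g) = 0.01152·(1930/0.450)·3.226²/(2·9.81) = 26.21 m
Δp = ρg·h_f = 793.0·9.81·26.21 = 203.9 kPa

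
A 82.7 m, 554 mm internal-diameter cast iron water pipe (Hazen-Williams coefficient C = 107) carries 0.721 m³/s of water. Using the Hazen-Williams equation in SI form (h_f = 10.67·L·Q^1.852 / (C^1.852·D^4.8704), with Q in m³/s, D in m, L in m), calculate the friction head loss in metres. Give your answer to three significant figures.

h_f = 10.67·82.7·0.721^1.852 / (107^1.852·0.554^4.8704) = 1.491 m

h_f ≈ 1.49 m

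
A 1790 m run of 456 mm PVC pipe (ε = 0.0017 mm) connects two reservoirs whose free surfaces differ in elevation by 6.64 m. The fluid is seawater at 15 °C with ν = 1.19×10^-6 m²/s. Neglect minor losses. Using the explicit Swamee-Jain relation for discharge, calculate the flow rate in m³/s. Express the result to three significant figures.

Q ≈ 0.264 m³/s

Swamee-Jain (Type II): Q = -0.965·√(gD⁵h_f/L)·ln[ε/(3.7D) + √(3.17ν²L/(gD³h_f))]
√(gD⁵h_f/L) = √(9.81·0.456⁵·6.64/1790) = 0.02679
ε/(3.7D) = 1.01×10^-6; √(3.17ν²L/(gD³h_f)) = 3.61×10^-5
Q = -0.965·0.02679·ln(3.708×10^-5) = 0.2637 m³/s
Check: V = 1.61 m/s, Re = 6.19×10^5, f = 0.01267, h_f = 6.61 m ≈ 6.64 m ✓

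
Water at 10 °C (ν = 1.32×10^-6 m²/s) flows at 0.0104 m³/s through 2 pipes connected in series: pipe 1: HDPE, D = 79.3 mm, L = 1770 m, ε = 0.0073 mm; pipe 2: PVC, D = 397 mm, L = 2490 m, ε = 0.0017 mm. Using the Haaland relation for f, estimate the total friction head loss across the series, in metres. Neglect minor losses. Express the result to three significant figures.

H ≈ 88.1 m

Pipe 1: V = 2.106 m/s, Re = 1.27×10^5, ε/D = 9.21×10^-5, f = 0.01745, h_1 = f(L/D)V²/2g = 88.03 m
Pipe 2: V = 0.08402 m/s, Re = 2.53×10^4, ε/D = 4.28×10^-6, f = 0.02431, h_2 = f(L/D)V²/2g = 0.05485 m
Series → Q common, losses add: H = Σh = 88.08 m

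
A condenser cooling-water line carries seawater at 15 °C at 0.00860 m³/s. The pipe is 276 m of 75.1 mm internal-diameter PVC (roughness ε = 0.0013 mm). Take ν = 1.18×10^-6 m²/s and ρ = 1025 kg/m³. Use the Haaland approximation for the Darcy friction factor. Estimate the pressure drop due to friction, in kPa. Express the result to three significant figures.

Δp ≈ 122 kPa

V = 4Q/(πD²) = 4·0.00860/(π·0.0751²) = 1.941 m/s
Re = VD/ν = 1.941·0.0751/1.18×10^-6 = 1.24×10^5 → turbulent
ε/D = 0.0013/75.1 = 1.73×10^-5
Haaland: f = 0.01714
h_f = f(L/D)V²/(2g) = 0.01714·(276/0.0751)·1.941²/(2·9.81) = 12.10 m
Δp = ρg·h_f = 1025·9.81·12.10 = 121.7 kPa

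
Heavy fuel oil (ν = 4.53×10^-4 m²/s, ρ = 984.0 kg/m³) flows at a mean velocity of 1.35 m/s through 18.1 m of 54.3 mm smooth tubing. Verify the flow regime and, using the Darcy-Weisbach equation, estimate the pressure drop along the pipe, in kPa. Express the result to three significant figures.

Re = VD/ν = 1.35·0.05430/4.53×10^-4 = 162 → laminar (Re < 2300)
f = 64/Re = 0.3955
h_f = f(L/D)V²/(2g) = 0.3955·(18.1/0.05430)·1.35²/(2·9.81) = 12.25 m
Δp = ρg·h_f = 984.0·9.81·12.25 = 118.2 kPa

Δp ≈ 118 kPa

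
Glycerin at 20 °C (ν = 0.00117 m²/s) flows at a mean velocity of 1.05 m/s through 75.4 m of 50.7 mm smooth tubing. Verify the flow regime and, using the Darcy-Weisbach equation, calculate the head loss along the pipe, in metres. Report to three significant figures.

Re = VD/ν = 1.05·0.05070/0.00117 = 45.5 → laminar (Re < 2300)
f = 64/Re = 1.407
h_f = f(L/D)V²/(2g) = 1.407·(75.4/0.05070)·1.05²/(2·9.81) = 117.5 m

h_f ≈ 118 m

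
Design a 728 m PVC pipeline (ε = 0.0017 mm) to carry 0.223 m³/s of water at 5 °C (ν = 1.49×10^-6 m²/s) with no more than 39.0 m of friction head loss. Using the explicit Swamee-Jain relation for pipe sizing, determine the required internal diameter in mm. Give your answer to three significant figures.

D ≈ 251 mm

Swamee-Jain (Type III): D = 0.66·[ε^1.25·(LQ²/(gh_f))^4.75 + ν·Q^9.4·(L/(gh_f))^5.2]^0.04
LQ²/(gh_f) = 0.09463; L/(gh_f) = 1.903
Term 1 = ε^1.25·(…)^4.75 = 8.40×10^-13; Term 2 = ν·Q^9.4·(…)^5.2 = 3.16×10^-11
D = 0.66·(8.40×10^-13 + 3.16×10^-11)^0.04 = 0.2512 m = 251 mm
Check: V = 4.50 m/s, Re = 7.59×10^5, f = 0.01231, h_f = 36.8 m ≈ 39.0 m ✓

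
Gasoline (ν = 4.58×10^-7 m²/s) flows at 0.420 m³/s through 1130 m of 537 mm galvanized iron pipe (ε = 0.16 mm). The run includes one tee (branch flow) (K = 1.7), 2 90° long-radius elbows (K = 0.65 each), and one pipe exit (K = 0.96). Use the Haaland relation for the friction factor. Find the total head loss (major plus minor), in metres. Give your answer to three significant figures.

H_L ≈ 6.32 m

V = 4Q/(πD²) = 1.854 m/s; V²/2g = 0.1753 m
Re = 2.17×10^6, ε/D = 2.98×10^-4 → f = 0.01525 (Haaland)
Major: h_f = f(L/D)·V²/2g = 0.01525·2104·0.1753 = 5.625 m
Minor: ΣK = 3.96; h_m = ΣK·V²/2g = 0.6941 m
Total H_L = 5.625 + 0.6941 = 6.319 m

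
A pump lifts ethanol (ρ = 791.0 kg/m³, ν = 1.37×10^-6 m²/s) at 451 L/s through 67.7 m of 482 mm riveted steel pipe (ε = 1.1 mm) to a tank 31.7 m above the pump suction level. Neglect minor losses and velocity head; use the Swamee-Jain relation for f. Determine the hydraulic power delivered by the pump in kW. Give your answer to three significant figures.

P_hyd ≈ 115 kW

V = 4Q/(πD²) = 2.472 m/s; Re = 8.70×10^5; ε/D = 0.00228; f = 0.02454
h_f = f(L/D)V²/2g = 1.073 m
Total head H = z + h_f = 31.7 + 1.073 = 32.77 m
P_hyd = ρgQH = 791.0·9.81·0.451·32.77 = 114.7 kW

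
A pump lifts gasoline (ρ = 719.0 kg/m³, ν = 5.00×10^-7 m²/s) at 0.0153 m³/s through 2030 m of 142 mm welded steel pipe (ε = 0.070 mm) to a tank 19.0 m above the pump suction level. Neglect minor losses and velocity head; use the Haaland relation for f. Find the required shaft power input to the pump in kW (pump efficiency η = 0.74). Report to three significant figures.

V = 4Q/(πD²) = 0.9661 m/s; Re = 2.74×10^5; ε/D = 4.93×10^-4; f = 0.01814
h_f = f(L/D)V²/2g = 12.34 m
Total head H = z + h_f = 19.0 + 12.34 = 31.34 m
P_hyd = ρgQH = 719.0·9.81·0.0153·31.34 = 3.382 kW
P_shaft = P_hyd/η = 3.382/0.74 = 4.570 kW

P_shaft ≈ 4.57 kW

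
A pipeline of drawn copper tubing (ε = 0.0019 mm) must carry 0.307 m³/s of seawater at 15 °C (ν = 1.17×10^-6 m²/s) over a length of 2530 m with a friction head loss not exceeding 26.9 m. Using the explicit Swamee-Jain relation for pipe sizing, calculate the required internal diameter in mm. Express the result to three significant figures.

Swamee-Jain (Type III): D = 0.66·[ε^1.25·(LQ²/(gh_f))^4.75 + ν·Q^9.4·(L/(gh_f))^5.2]^0.04
LQ²/(gh_f) = 0.9036; L/(gh_f) = 9.587
Term 1 = ε^1.25·(…)^4.75 = 4.36×10^-8; Term 2 = ν·Q^9.4·(…)^5.2 = 2.25×10^-6
D = 0.66·(4.36×10^-8 + 2.25×10^-6)^0.04 = 0.3926 m = 393 mm
Check: V = 2.54 m/s, Re = 8.51×10^5, f = 0.01204, h_f = 25.4 m ≈ 26.9 m ✓

D ≈ 393 mm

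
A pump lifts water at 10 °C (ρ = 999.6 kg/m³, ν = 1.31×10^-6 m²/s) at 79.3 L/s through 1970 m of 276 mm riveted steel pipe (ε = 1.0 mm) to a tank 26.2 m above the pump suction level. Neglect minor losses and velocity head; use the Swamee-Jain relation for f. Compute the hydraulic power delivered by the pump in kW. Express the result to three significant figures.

P_hyd ≈ 34.4 kW

V = 4Q/(πD²) = 1.325 m/s; Re = 2.79×10^5; ε/D = 0.00362; f = 0.02818
h_f = f(L/D)V²/2g = 18.01 m
Total head H = z + h_f = 26.2 + 18.01 = 44.21 m
P_hyd = ρgQH = 999.6·9.81·0.0793·44.21 = 34.38 kW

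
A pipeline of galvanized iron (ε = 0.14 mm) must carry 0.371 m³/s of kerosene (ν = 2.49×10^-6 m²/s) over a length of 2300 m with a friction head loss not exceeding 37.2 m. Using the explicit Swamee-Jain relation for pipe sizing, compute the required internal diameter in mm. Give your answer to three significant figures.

D ≈ 418 mm

Swamee-Jain (Type III): D = 0.66·[ε^1.25·(LQ²/(gh_f))^4.75 + ν·Q^9.4·(L/(gh_f))^5.2]^0.04
LQ²/(gh_f) = 0.8675; L/(gh_f) = 6.303
Term 1 = ε^1.25·(…)^4.75 = 7.75×10^-6; Term 2 = ν·Q^9.4·(…)^5.2 = 3.20×10^-6
D = 0.66·(7.75×10^-6 + 3.20×10^-6)^0.04 = 0.4180 m = 418 mm
Check: V = 2.70 m/s, Re = 4.54×10^5, f = 0.01675, h_f = 34.4 m ≈ 37.2 m ✓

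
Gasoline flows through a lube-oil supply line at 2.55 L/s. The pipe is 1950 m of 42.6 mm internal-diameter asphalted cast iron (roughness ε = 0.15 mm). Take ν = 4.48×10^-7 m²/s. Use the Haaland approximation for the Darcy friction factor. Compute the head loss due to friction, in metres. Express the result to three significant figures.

V = 4Q/(πD²) = 4·0.00255/(π·0.0426²) = 1.789 m/s
Re = VD/ν = 1.789·0.0426/4.48×10^-7 = 1.70×10^5 → turbulent
ε/D = 0.15/42.6 = 0.00352
Haaland: f = 0.02807
h_f = f(L/D)V²/(2g) = 0.02807·(1950/0.0426)·1.789²/(2·9.81) = 209.6 m

h_f ≈ 210 m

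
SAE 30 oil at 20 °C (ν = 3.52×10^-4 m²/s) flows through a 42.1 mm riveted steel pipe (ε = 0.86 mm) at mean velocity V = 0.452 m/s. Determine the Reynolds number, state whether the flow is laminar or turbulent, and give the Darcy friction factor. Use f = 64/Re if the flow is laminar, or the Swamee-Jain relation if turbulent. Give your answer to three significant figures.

Re ≈ 54.1; laminar; f = 64/Re ≈ 1.18

Re = VD/ν = 0.4520·0.0421/3.52×10^-4 = 54.1
Re < 2300 → laminar → f = 64/Re = 1.184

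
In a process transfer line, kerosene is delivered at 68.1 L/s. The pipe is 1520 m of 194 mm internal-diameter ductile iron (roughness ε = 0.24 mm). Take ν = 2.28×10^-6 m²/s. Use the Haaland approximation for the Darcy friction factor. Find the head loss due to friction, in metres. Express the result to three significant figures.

h_f ≈ 46.3 m

V = 4Q/(πD²) = 4·0.0681/(π·0.194²) = 2.304 m/s
Re = VD/ν = 2.304·0.194/2.28×10^-6 = 1.96×10^5 → turbulent
ε/D = 0.24/194 = 0.00124
Haaland: f = 0.02183
h_f = f(L/D)V²/(2g) = 0.02183·(1520/0.194)·2.304²/(2·9.81) = 46.28 m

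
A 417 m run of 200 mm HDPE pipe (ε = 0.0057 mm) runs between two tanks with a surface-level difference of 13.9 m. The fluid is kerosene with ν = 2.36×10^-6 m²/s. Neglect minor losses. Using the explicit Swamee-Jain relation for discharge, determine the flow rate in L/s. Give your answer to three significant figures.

Q ≈ 92.0 L/s

Swamee-Jain (Type II): Q = -0.965·√(gD⁵h_f/L)·ln[ε/(3.7D) + √(3.17ν²L/(gD³h_f))]
√(gD⁵h_f/L) = √(9.81·0.200⁵·13.9/417) = 0.01023
ε/(3.7D) = 7.70×10^-6; √(3.17ν²L/(gD³h_f)) = 8.22×10^-5
Q = -0.965·0.01023·ln(8.986×10^-5) = 0.09197 m³/s
Check: V = 2.93 m/s, Re = 2.48×10^5, f = 0.01519, h_f = 13.8 m ≈ 13.9 m ✓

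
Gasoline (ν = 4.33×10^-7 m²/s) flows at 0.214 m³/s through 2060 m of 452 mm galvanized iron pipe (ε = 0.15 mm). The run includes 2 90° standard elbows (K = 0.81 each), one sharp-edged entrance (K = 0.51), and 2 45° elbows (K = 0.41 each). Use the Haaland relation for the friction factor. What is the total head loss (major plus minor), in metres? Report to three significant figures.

V = 4Q/(πD²) = 1.334 m/s; V²/2g = 0.09066 m
Re = 1.39×10^6, ε/D = 3.32×10^-4 → f = 0.01573 (Haaland)
Major: h_f = f(L/D)·V²/2g = 0.01573·4558·0.09066 = 6.497 m
Minor: ΣK = 2.95; h_m = ΣK·V²/2g = 0.2674 m
Total H_L = 6.497 + 0.2674 = 6.765 m

H_L ≈ 6.76 m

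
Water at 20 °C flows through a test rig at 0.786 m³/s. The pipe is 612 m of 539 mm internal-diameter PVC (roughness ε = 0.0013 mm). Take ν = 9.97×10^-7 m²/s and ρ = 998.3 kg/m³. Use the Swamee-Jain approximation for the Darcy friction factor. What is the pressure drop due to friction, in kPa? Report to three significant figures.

Δp ≈ 71.1 kPa

V = 4Q/(πD²) = 4·0.786/(π·0.539²) = 3.445 m/s
Re = VD/ν = 3.445·0.539/9.97×10^-7 = 1.86×10^6 → turbulent
ε/D = 0.0013/539 = 2.41×10^-6
Swamee-Jain: f = 0.01057
h_f = f(L/D)V²/(2g) = 0.01057·(612/0.539)·3.445²/(2·9.81) = 7.260 m
Δp = ρg·h_f = 998.3·9.81·7.260 = 71.10 kPa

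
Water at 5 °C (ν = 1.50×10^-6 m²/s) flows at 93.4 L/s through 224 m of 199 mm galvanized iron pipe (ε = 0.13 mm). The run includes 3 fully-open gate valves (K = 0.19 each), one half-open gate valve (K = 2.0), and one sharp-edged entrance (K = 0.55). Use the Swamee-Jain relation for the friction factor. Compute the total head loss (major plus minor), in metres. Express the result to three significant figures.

H_L ≈ 11.2 m

V = 4Q/(πD²) = 3.003 m/s; V²/2g = 0.4596 m
Re = 3.98×10^5, ε/D = 6.53×10^-4 → f = 0.01886 (Swamee-Jain)
Major: h_f = f(L/D)·V²/2g = 0.01886·1126·0.4596 = 9.760 m
Minor: ΣK = 3.12; h_m = ΣK·V²/2g = 1.434 m
Total H_L = 9.760 + 1.434 = 11.19 m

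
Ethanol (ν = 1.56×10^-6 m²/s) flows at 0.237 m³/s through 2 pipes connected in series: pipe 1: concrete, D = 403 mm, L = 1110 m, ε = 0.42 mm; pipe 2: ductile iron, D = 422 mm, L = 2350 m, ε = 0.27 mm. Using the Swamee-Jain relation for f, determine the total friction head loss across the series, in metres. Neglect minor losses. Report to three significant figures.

Pipe 1: V = 1.858 m/s, Re = 4.80×10^5, ε/D = 0.00104, f = 0.02056, h_1 = f(L/D)V²/2g = 9.965 m
Pipe 2: V = 1.694 m/s, Re = 4.58×10^5, ε/D = 6.40×10^-4, f = 0.01867, h_2 = f(L/D)V²/2g = 15.21 m
Series → Q common, losses add: H = Σh = 25.18 m

H ≈ 25.2 m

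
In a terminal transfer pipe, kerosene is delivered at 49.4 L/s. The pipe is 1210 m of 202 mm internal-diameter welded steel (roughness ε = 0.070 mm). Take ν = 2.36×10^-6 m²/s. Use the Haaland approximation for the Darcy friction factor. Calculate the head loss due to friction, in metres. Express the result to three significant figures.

h_f ≈ 13.5 m

V = 4Q/(πD²) = 4·0.0494/(π·0.202²) = 1.541 m/s
Re = VD/ν = 1.541·0.202/2.36×10^-6 = 1.32×10^5 → turbulent
ε/D = 0.070/202 = 3.47×10^-4
Haaland: f = 0.01868
h_f = f(L/D)V²/(2g) = 0.01868·(1210/0.202)·1.541²/(2·9.81) = 13.55 m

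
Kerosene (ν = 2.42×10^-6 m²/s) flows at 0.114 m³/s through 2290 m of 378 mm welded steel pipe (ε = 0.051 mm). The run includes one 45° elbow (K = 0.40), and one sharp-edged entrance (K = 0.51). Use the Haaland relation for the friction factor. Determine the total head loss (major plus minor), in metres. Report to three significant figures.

V = 4Q/(πD²) = 1.016 m/s; V²/2g = 0.05260 m
Re = 1.59×10^5, ε/D = 1.35×10^-4 → f = 0.01703 (Haaland)
Major: h_f = f(L/D)·V²/2g = 0.01703·6058·0.05260 = 5.427 m
Minor: ΣK = 0.910; h_m = ΣK·V²/2g = 0.04786 m
Total H_L = 5.427 + 0.04786 = 5.475 m

H_L ≈ 5.47 m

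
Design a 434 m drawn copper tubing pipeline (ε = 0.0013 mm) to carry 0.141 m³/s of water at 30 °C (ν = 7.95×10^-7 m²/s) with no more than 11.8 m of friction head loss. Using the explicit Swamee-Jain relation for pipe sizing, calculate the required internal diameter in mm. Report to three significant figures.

Swamee-Jain (Type III): D = 0.66·[ε^1.25·(LQ²/(gh_f))^4.75 + ν·Q^9.4·(L/(gh_f))^5.2]^0.04
LQ²/(gh_f) = 0.07454; L/(gh_f) = 3.749
Term 1 = ε^1.25·(…)^4.75 = 1.93×10^-13; Term 2 = ν·Q^9.4·(…)^5.2 = 7.72×10^-12
D = 0.66·(1.93×10^-13 + 7.72×10^-12)^0.04 = 0.2374 m = 237 mm
Check: V = 3.19 m/s, Re = 9.51×10^5, f = 0.01184, h_f = 11.2 m ≈ 11.8 m ✓

D ≈ 237 mm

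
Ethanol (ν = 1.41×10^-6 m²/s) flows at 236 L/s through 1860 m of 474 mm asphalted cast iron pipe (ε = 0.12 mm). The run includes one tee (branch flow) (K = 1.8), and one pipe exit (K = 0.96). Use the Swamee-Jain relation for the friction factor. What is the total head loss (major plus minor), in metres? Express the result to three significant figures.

V = 4Q/(πD²) = 1.337 m/s; V²/2g = 0.09117 m
Re = 4.50×10^5, ε/D = 2.53×10^-4 → f = 0.01612 (Swamee-Jain)
Major: h_f = f(L/D)·V²/2g = 0.01612·3924·0.09117 = 5.767 m
Minor: ΣK = 2.76; h_m = ΣK·V²/2g = 0.2516 m
Total H_L = 5.767 + 0.2516 = 6.019 m

H_L ≈ 6.02 m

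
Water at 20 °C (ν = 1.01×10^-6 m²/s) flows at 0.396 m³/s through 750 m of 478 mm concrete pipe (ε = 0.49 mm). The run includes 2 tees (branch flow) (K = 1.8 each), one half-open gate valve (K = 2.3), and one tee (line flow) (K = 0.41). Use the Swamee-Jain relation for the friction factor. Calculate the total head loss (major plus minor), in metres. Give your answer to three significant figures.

H_L ≈ 9.40 m

V = 4Q/(πD²) = 2.207 m/s; V²/2g = 0.2482 m
Re = 1.04×10^6, ε/D = 0.00103 → f = 0.02013 (Swamee-Jain)
Major: h_f = f(L/D)·V²/2g = 0.02013·1569·0.2482 = 7.838 m
Minor: ΣK = 6.31; h_m = ΣK·V²/2g = 1.566 m
Total H_L = 7.838 + 1.566 = 9.405 m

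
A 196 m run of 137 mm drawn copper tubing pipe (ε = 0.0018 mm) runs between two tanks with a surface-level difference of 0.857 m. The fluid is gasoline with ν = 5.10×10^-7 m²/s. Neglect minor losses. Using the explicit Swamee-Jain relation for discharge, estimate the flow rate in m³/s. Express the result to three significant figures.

Swamee-Jain (Type II): Q = -0.965·√(gD⁵h_f/L)·ln[ε/(3.7D) + √(3.17ν²L/(gD³h_f))]
√(gD⁵h_f/L) = √(9.81·0.137⁵·0.857/196) = 0.001439
ε/(3.7D) = 3.55×10^-6; √(3.17ν²L/(gD³h_f)) = 8.65×10^-5
Q = -0.965·0.001439·ln(9.001×10^-5) = 0.01293 m³/s
Check: V = 0.877 m/s, Re = 2.36×10^5, f = 0.01518, h_f = 0.852 m ≈ 0.857 m ✓

Q ≈ 0.0129 m³/s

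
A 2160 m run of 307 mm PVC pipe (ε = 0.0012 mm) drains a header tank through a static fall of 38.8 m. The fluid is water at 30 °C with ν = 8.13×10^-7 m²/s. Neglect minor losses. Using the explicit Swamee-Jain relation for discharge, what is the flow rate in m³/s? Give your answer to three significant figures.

Q ≈ 0.228 m³/s

Swamee-Jain (Type II): Q = -0.965·√(gD⁵h_f/L)·ln[ε/(3.7D) + √(3.17ν²L/(gD³h_f))]
√(gD⁵h_f/L) = √(9.81·0.307⁵·38.8/2160) = 0.02192
ε/(3.7D) = 1.06×10^-6; √(3.17ν²L/(gD³h_f)) = 2.03×10^-5
Q = -0.965·0.02192·ln(2.133×10^-5) = 0.2275 m³/s
Check: V = 3.07 m/s, Re = 1.16×10^6, f = 0.01143, h_f = 38.7 m ≈ 38.8 m ✓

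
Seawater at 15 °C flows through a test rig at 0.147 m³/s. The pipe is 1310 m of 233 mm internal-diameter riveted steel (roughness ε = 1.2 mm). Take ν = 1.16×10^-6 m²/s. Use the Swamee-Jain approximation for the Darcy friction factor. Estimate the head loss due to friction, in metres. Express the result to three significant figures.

V = 4Q/(πD²) = 4·0.147/(π·0.233²) = 3.448 m/s
Re = VD/ν = 3.448·0.233/1.16×10^-6 = 6.92×10^5 → turbulent
ε/D = 1.2/233 = 0.00515
Swamee-Jain: f = 0.03085
h_f = f(L/D)V²/(2g) = 0.03085·(1310/0.233)·3.448²/(2·9.81) = 105.1 m

h_f ≈ 105 m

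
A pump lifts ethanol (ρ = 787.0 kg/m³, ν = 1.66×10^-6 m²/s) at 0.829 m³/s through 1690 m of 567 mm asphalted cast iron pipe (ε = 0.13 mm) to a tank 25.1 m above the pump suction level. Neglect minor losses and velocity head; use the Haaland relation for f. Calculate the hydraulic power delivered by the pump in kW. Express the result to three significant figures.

P_hyd ≈ 316 kW

V = 4Q/(πD²) = 3.283 m/s; Re = 1.12×10^6; ε/D = 2.29×10^-4; f = 0.01484
h_f = f(L/D)V²/2g = 24.30 m
Total head H = z + h_f = 25.1 + 24.30 = 49.40 m
P_hyd = ρgQH = 787.0·9.81·0.829·49.40 = 316.2 kW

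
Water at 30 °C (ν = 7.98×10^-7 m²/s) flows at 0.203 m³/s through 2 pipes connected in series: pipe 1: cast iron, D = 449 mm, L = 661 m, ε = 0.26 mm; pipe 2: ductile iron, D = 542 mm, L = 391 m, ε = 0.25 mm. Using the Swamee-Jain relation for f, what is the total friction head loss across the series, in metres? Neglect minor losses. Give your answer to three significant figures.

Pipe 1: V = 1.282 m/s, Re = 7.21×10^5, ε/D = 5.79×10^-4, f = 0.01799, h_1 = f(L/D)V²/2g = 2.219 m
Pipe 2: V = 0.8798 m/s, Re = 5.98×10^5, ε/D = 4.61×10^-4, f = 0.01737, h_2 = f(L/D)V²/2g = 0.4946 m
Series → Q common, losses add: H = Σh = 2.713 m

H ≈ 2.71 m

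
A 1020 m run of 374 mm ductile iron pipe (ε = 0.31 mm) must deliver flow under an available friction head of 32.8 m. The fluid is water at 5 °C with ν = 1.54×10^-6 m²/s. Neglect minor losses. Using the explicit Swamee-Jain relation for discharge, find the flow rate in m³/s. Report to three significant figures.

Q ≈ 0.385 m³/s

Swamee-Jain (Type II): Q = -0.965·√(gD⁵h_f/L)·ln[ε/(3.7D) + √(3.17ν²L/(gD³h_f))]
√(gD⁵h_f/L) = √(9.81·0.374⁵·32.8/1020) = 0.04805
ε/(3.7D) = 2.24×10^-4; √(3.17ν²L/(gD³h_f)) = 2.13×10^-5
Q = -0.965·0.04805·ln(2.454×10^-4) = 0.3854 m³/s
Check: V = 3.51 m/s, Re = 8.52×10^5, f = 0.01928, h_f = 33.0 m ≈ 32.8 m ✓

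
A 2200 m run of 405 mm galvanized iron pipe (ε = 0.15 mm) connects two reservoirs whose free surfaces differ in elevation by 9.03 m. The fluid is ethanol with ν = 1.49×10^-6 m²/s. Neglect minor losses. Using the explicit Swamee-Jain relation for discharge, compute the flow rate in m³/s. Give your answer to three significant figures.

Q ≈ 0.178 m³/s

Swamee-Jain (Type II): Q = -0.965·√(gD⁵h_f/L)·ln[ε/(3.7D) + √(3.17ν²L/(gD³h_f))]
√(gD⁵h_f/L) = √(9.81·0.405⁵·9.03/2200) = 0.02095
ε/(3.7D) = 1.00×10^-4; √(3.17ν²L/(gD³h_f)) = 5.13×10^-5
Q = -0.965·0.02095·ln(1.514×10^-4) = 0.1778 m³/s
Check: V = 1.38 m/s, Re = 3.75×10^5, f = 0.01723, h_f = 9.09 m ≈ 9.03 m ✓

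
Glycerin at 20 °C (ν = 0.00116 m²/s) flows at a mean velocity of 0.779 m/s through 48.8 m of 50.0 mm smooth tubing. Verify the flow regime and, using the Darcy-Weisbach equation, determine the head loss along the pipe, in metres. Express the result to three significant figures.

h_f ≈ 57.5 m

Re = VD/ν = 0.779·0.05000/0.00116 = 33.6 → laminar (Re < 2300)
f = 64/Re = 1.906
h_f = f(L/D)V²/(2g) = 1.906·(48.8/0.05000)·0.779²/(2·9.81) = 57.54 m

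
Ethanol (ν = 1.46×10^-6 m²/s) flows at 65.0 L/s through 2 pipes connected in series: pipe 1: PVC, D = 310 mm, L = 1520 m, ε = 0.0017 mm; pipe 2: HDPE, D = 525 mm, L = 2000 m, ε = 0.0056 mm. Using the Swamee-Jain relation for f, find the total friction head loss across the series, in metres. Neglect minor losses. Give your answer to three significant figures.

Pipe 1: V = 0.8612 m/s, Re = 1.83×10^5, ε/D = 5.48×10^-6, f = 0.01585, h_1 = f(L/D)V²/2g = 2.939 m
Pipe 2: V = 0.3003 m/s, Re = 1.08×10^5, ε/D = 1.07×10^-5, f = 0.01765, h_2 = f(L/D)V²/2g = 0.3089 m
Series → Q common, losses add: H = Σh = 3.248 m

H ≈ 3.25 m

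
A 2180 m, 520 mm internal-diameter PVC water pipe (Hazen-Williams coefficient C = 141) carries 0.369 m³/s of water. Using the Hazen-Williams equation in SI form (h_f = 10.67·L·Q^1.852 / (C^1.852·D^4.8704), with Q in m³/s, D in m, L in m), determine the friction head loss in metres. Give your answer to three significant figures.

h_f = 10.67·2180·0.369^1.852 / (141^1.852·0.520^4.8704) = 9.281 m

h_f ≈ 9.28 m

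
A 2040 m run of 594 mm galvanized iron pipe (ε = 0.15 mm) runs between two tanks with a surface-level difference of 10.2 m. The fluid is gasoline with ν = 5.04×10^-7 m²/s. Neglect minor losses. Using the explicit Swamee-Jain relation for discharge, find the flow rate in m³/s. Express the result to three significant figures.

Swamee-Jain (Type II): Q = -0.965·√(gD⁵h_f/L)·ln[ε/(3.7D) + √(3.17ν²L/(gD³h_f))]
√(gD⁵h_f/L) = √(9.81·0.594⁵·10.2/2040) = 0.06023
ε/(3.7D) = 6.83×10^-5; √(3.17ν²L/(gD³h_f)) = 8.85×10^-6
Q = -0.965·0.06023·ln(7.710×10^-5) = 0.5504 m³/s
Check: V = 1.99 m/s, Re = 2.34×10^6, f = 0.01485, h_f = 10.3 m ≈ 10.2 m ✓

Q ≈ 0.550 m³/s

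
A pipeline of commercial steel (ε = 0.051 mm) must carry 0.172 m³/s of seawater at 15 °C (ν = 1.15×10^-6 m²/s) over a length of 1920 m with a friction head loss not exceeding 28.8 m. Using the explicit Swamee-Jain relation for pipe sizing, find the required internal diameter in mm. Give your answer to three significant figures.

D ≈ 304 mm

Swamee-Jain (Type III): D = 0.66·[ε^1.25·(LQ²/(gh_f))^4.75 + ν·Q^9.4·(L/(gh_f))^5.2]^0.04
LQ²/(gh_f) = 0.2010; L/(gh_f) = 6.796
Term 1 = ε^1.25·(…)^4.75 = 2.11×10^-9; Term 2 = ν·Q^9.4·(…)^5.2 = 1.59×10^-9
D = 0.66·(2.11×10^-9 + 1.59×10^-9)^0.04 = 0.3036 m = 304 mm
Check: V = 2.38 m/s, Re = 6.27×10^5, f = 0.01490, h_f = 27.1 m ≈ 28.8 m ✓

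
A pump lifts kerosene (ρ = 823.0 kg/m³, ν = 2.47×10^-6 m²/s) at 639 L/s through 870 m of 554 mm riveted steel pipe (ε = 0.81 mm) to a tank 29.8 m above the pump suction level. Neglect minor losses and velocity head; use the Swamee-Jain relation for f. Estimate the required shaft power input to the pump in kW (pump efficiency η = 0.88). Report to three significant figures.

P_shaft ≈ 248 kW

V = 4Q/(πD²) = 2.651 m/s; Re = 5.95×10^5; ε/D = 0.00146; f = 0.02208
h_f = f(L/D)V²/2g = 12.42 m
Total head H = z + h_f = 29.8 + 12.42 = 42.22 m
P_hyd = ρgQH = 823.0·9.81·0.639·42.22 = 217.8 kW
P_shaft = P_hyd/η = 217.8/0.88 = 247.5 kW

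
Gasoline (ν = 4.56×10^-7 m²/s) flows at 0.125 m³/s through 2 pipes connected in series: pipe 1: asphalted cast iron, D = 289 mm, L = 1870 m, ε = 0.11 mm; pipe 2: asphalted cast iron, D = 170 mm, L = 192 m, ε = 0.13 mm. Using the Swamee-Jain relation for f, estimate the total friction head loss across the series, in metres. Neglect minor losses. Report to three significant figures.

H ≈ 52.1 m

Pipe 1: V = 1.906 m/s, Re = 1.21×10^6, ε/D = 3.81×10^-4, f = 0.01633, h_1 = f(L/D)V²/2g = 19.55 m
Pipe 2: V = 5.507 m/s, Re = 2.05×10^6, ε/D = 7.65×10^-4, f = 0.01866, h_2 = f(L/D)V²/2g = 32.58 m
Series → Q common, losses add: H = Σh = 52.13 m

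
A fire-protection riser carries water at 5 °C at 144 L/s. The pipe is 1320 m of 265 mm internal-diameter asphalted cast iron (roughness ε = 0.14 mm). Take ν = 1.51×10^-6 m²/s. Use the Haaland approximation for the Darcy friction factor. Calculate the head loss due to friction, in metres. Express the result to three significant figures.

h_f ≈ 30.8 m

V = 4Q/(πD²) = 4·0.144/(π·0.265²) = 2.611 m/s
Re = VD/ν = 2.611·0.265/1.51×10^-6 = 4.58×10^5 → turbulent
ε/D = 0.14/265 = 5.28×10^-4
Haaland: f = 0.01782
h_f = f(L/D)V²/(2g) = 0.01782·(1320/0.265)·2.611²/(2·9.81) = 30.84 m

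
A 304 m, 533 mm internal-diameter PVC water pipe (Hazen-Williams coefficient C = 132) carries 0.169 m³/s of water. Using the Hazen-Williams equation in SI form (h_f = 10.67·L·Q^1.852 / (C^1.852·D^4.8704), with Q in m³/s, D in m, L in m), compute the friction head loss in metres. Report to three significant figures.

h_f ≈ 0.305 m

h_f = 10.67·304·0.169^1.852 / (132^1.852·0.533^4.8704) = 0.3053 m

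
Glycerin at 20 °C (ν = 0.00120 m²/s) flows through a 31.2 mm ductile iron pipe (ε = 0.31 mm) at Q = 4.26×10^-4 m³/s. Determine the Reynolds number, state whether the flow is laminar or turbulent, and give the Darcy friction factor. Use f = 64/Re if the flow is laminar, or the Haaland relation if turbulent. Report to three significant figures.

Re ≈ 14.5; laminar; f = 64/Re ≈ 4.42

V = 4Q/(πD²) = 0.5572 m/s
Re = VD/ν = 0.5572·0.0312/0.00120 = 14.5
Re < 2300 → laminar → f = 64/Re = 4.418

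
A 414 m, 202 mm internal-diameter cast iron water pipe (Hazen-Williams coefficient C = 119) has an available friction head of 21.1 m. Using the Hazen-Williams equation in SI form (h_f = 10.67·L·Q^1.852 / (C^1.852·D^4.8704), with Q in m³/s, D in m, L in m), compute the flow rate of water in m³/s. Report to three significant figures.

Rearranging: Q = [h_f·C^1.852·D^4.8704 / (10.67·L)]^(1/1.852)
Q = [21.1·119^1.852·0.202^4.8704 / (10.67·414)]^0.540 = 0.09899 m³/s

Q ≈ 0.0990 m³/s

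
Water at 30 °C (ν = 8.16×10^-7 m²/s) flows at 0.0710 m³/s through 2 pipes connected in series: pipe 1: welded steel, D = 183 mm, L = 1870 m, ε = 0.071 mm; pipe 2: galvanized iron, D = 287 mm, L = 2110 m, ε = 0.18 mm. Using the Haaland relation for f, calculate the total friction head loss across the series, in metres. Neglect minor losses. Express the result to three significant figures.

Pipe 1: V = 2.699 m/s, Re = 6.05×10^5, ε/D = 3.88×10^-4, f = 0.01666, h_1 = f(L/D)V²/2g = 63.23 m
Pipe 2: V = 1.098 m/s, Re = 3.86×10^5, ε/D = 6.27×10^-4, f = 0.01854, h_2 = f(L/D)V²/2g = 8.367 m
Series → Q common, losses add: H = Σh = 71.60 m

H ≈ 71.6 m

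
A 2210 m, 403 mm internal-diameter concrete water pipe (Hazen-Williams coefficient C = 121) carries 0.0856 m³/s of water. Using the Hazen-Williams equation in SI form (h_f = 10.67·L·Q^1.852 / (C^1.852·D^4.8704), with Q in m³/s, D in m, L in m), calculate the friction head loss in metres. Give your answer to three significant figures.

h_f = 10.67·2210·0.0856^1.852 / (121^1.852·0.403^4.8704) = 2.887 m

h_f ≈ 2.89 m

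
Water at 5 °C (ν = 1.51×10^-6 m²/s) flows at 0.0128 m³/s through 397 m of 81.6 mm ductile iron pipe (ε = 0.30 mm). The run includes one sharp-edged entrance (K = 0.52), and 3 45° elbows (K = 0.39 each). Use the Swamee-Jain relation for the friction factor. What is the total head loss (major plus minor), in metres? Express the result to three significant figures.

H_L ≈ 43.3 m

V = 4Q/(πD²) = 2.448 m/s; V²/2g = 0.3053 m
Re = 1.32×10^5, ε/D = 0.00368 → f = 0.02882 (Swamee-Jain)
Major: h_f = f(L/D)·V²/2g = 0.02882·4865·0.3053 = 42.82 m
Minor: ΣK = 1.69; h_m = ΣK·V²/2g = 0.5160 m
Total H_L = 42.82 + 0.5160 = 43.33 m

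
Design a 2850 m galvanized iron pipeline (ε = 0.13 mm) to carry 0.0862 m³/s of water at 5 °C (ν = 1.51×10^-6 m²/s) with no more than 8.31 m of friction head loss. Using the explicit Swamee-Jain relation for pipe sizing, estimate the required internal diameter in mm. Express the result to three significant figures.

Swamee-Jain (Type III): D = 0.66·[ε^1.25·(LQ²/(gh_f))^4.75 + ν·Q^9.4·(L/(gh_f))^5.2]^0.04
LQ²/(gh_f) = 0.2598; L/(gh_f) = 34.96
Term 1 = ε^1.25·(…)^4.75 = 2.30×10^-8; Term 2 = ν·Q^9.4·(…)^5.2 = 1.58×10^-8
D = 0.66·(2.30×10^-8 + 1.58×10^-8)^0.04 = 0.3335 m = 334 mm
Check: V = 0.987 m/s, Re = 2.18×10^5, f = 0.01817, h_f = 7.71 m ≈ 8.31 m ✓

D ≈ 334 mm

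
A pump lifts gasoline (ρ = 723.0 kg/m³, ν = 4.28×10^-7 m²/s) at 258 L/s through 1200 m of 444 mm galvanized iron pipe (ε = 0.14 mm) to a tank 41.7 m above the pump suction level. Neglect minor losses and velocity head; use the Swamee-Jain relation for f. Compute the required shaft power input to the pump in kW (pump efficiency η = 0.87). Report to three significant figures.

P_shaft ≈ 100 kW

V = 4Q/(πD²) = 1.666 m/s; Re = 1.73×10^6; ε/D = 3.15×10^-4; f = 0.01560
h_f = f(L/D)V²/2g = 5.966 m
Total head H = z + h_f = 41.7 + 5.966 = 47.67 m
P_hyd = ρgQH = 723.0·9.81·0.258·47.67 = 87.22 kW
P_shaft = P_hyd/η = 87.22/0.87 = 100.3 kW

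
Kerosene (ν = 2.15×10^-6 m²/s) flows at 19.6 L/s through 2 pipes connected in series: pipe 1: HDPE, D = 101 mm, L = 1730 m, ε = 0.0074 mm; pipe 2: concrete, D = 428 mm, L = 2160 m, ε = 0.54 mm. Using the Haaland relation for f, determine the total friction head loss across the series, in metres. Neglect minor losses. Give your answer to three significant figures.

Pipe 1: V = 2.446 m/s, Re = 1.15×10^5, ε/D = 7.33×10^-5, f = 0.01766, h_1 = f(L/D)V²/2g = 92.29 m
Pipe 2: V = 0.1362 m/s, Re = 2.71×10^4, ε/D = 0.00126, f = 0.02667, h_2 = f(L/D)V²/2g = 0.1273 m
Series → Q common, losses add: H = Σh = 92.42 m

H ≈ 92.4 m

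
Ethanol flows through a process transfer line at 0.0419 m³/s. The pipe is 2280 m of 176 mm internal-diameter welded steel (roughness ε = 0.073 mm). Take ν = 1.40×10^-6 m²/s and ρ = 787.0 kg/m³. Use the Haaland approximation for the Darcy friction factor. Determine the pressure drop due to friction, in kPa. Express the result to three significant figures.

Δp ≈ 273 kPa

V = 4Q/(πD²) = 4·0.0419/(π·0.176²) = 1.722 m/s
Re = VD/ν = 1.722·0.176/1.40×10^-6 = 2.17×10^5 → turbulent
ε/D = 0.073/176 = 4.15×10^-4
Haaland: f = 0.01804
h_f = f(L/D)V²/(2g) = 0.01804·(2280/0.176)·1.722²/(2·9.81) = 35.33 m
Δp = ρg·h_f = 787.0·9.81·35.33 = 272.8 kPa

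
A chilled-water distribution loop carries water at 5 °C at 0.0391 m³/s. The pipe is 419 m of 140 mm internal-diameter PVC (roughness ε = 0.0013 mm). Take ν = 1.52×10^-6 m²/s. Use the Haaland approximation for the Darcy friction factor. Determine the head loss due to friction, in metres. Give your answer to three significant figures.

V = 4Q/(πD²) = 4·0.0391/(π·0.140²) = 2.540 m/s
Re = VD/ν = 2.540·0.140/1.52×10^-6 = 2.34×10^5 → turbulent
ε/D = 0.0013/140 = 9.29×10^-6
Haaland: f = 0.01510
h_f = f(L/D)V²/(2g) = 0.01510·(419/0.140)·2.540²/(2·9.81) = 14.86 m

h_f ≈ 14.9 m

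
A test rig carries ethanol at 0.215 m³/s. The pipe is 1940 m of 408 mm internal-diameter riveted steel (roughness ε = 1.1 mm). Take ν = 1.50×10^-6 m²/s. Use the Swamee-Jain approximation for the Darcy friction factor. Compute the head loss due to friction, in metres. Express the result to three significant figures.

h_f ≈ 16.9 m

V = 4Q/(πD²) = 4·0.215/(π·0.408²) = 1.644 m/s
Re = VD/ν = 1.644·0.408/1.50×10^-6 = 4.47×10^5 → turbulent
ε/D = 1.1/408 = 0.00270
Swamee-Jain: f = 0.02584
h_f = f(L/D)V²/(2g) = 0.02584·(1940/0.408)·1.644²/(2·9.81) = 16.94 m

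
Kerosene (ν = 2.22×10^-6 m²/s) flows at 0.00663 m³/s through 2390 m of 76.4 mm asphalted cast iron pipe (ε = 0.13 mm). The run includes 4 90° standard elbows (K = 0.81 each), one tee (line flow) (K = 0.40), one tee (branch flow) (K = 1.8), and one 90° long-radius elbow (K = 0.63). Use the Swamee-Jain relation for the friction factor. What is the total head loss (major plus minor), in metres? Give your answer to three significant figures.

V = 4Q/(πD²) = 1.446 m/s; V²/2g = 0.1066 m
Re = 4.98×10^4, ε/D = 0.00170 → f = 0.02607 (Swamee-Jain)
Major: h_f = f(L/D)·V²/2g = 0.02607·31283·0.1066 = 86.93 m
Minor: ΣK = 6.07; h_m = ΣK·V²/2g = 0.6471 m
Total H_L = 86.93 + 0.6471 = 87.58 m

H_L ≈ 87.6 m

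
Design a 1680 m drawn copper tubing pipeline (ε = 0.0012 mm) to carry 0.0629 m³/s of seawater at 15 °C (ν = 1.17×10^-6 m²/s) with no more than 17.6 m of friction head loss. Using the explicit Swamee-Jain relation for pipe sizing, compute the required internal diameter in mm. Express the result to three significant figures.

Swamee-Jain (Type III): D = 0.66·[ε^1.25·(LQ²/(gh_f))^4.75 + ν·Q^9.4·(L/(gh_f))^5.2]^0.04
LQ²/(gh_f) = 0.03850; L/(gh_f) = 9.730
Term 1 = ε^1.25·(…)^4.75 = 7.58×10^-15; Term 2 = ν·Q^9.4·(…)^5.2 = 8.20×10^-13
D = 0.66·(7.58×10^-15 + 8.20×10^-13)^0.04 = 0.2169 m = 217 mm
Check: V = 1.70 m/s, Re = 3.16×10^5, f = 0.01431, h_f = 16.4 m ≈ 17.6 m ✓

D ≈ 217 mm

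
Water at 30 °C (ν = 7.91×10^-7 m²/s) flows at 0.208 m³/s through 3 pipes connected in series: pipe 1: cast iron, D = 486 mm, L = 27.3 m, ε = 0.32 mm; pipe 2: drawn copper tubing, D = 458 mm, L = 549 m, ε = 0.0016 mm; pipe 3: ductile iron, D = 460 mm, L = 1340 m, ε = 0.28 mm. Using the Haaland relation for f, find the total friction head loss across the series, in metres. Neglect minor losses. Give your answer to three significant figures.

H ≈ 5.45 m

Pipe 1: V = 1.121 m/s, Re = 6.89×10^5, ε/D = 6.58×10^-4, f = 0.01833, h_1 = f(L/D)V²/2g = 0.06599 m
Pipe 2: V = 1.263 m/s, Re = 7.31×10^5, ε/D = 3.49×10^-6, f = 0.01227, h_2 = f(L/D)V²/2g = 1.195 m
Pipe 3: V = 1.252 m/s, Re = 7.28×10^5, ε/D = 6.09×10^-4, f = 0.01801, h_3 = f(L/D)V²/2g = 4.190 m
Series → Q common, losses add: H = Σh = 5.450 m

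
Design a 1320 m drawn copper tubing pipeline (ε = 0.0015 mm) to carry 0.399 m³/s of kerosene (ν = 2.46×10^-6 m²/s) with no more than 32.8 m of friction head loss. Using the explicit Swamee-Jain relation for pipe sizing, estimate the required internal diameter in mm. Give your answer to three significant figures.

D ≈ 374 mm

Swamee-Jain (Type III): D = 0.66·[ε^1.25·(LQ²/(gh_f))^4.75 + ν·Q^9.4·(L/(gh_f))^5.2]^0.04
LQ²/(gh_f) = 0.6531; L/(gh_f) = 4.102
Term 1 = ε^1.25·(…)^4.75 = 6.94×10^-9; Term 2 = ν·Q^9.4·(…)^5.2 = 6.73×10^-7
D = 0.66·(6.94×10^-9 + 6.73×10^-7)^0.04 = 0.3740 m = 374 mm
Check: V = 3.63 m/s, Re = 5.52×10^5, f = 0.01293, h_f = 30.7 m ≈ 32.8 m ✓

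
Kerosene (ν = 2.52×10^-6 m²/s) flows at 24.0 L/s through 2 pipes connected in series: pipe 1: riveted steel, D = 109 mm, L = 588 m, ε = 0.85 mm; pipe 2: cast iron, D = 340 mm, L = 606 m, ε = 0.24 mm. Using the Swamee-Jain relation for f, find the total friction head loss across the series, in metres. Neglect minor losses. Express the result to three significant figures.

H ≈ 65.2 m

Pipe 1: V = 2.572 m/s, Re = 1.11×10^5, ε/D = 0.00780, f = 0.03578, h_1 = f(L/D)V²/2g = 65.07 m
Pipe 2: V = 0.2643 m/s, Re = 3.57×10^4, ε/D = 7.06×10^-4, f = 0.02461, h_2 = f(L/D)V²/2g = 0.1562 m
Series → Q common, losses add: H = Σh = 65.22 m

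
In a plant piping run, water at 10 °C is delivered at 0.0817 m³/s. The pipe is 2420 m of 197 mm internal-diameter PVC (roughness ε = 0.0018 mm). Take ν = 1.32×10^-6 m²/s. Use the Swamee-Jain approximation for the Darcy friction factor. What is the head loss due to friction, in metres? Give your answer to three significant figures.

h_f ≈ 61.9 m

V = 4Q/(πD²) = 4·0.0817/(π·0.197²) = 2.680 m/s
Re = VD/ν = 2.680·0.197/1.32×10^-6 = 4.00×10^5 → turbulent
ε/D = 0.0018/197 = 9.14×10^-6
Swamee-Jain: f = 0.01376
h_f = f(L/D)V²/(2g) = 0.01376·(2420/0.197)·2.680²/(2·9.81) = 61.89 m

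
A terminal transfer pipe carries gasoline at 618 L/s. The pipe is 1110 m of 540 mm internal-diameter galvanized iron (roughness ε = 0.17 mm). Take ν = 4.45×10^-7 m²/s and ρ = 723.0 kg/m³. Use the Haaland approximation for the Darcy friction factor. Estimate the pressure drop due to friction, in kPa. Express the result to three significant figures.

Δp ≈ 82.9 kPa

V = 4Q/(πD²) = 4·0.618/(π·0.540²) = 2.698 m/s
Re = VD/ν = 2.698·0.540/4.45×10^-7 = 3.27×10^6 → turbulent
ε/D = 0.17/540 = 3.15×10^-4
Haaland: f = 0.01532
h_f = f(L/D)V²/(2g) = 0.01532·(1110/0.540)·2.698²/(2·9.81) = 11.69 m
Δp = ρg·h_f = 723.0·9.81·11.69 = 82.88 kPa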